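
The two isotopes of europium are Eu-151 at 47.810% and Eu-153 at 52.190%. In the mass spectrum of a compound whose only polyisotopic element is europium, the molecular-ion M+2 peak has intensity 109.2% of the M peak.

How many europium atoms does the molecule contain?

1

With n Eu atoms, P(M+2)/P(M) = C(n,1)·p^(n−1)q / p^n = n·q/p = n · 0.52190/0.47810.
n = 1.092 × 0.47810/0.52190 = 1.00 ≈ 1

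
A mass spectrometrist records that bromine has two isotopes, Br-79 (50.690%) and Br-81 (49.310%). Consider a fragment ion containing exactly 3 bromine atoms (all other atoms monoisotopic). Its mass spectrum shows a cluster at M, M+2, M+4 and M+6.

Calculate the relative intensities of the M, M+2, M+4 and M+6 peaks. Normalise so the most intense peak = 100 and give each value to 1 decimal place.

34.3 : 100.0 : 97.3 : 31.5

Each Br atom is independently Br-79 (p = 0.50690) or Br-81 (q = 0.49310); the cluster is the binomial expansion (p + q)^3.
P(M) = 0.50690^3 = 0.130247
P(M+2) = 3 × 0.50690^2 × 0.49310^1 = 0.380103
P(M+4) = 3 × 0.50690^1 × 0.49310^2 = 0.369755
P(M+6) = 0.49310^3 = 0.119896
The M+2 peak is largest (0.380103); scaling to 100 gives 34.3 : 100.0 : 97.3 : 31.5.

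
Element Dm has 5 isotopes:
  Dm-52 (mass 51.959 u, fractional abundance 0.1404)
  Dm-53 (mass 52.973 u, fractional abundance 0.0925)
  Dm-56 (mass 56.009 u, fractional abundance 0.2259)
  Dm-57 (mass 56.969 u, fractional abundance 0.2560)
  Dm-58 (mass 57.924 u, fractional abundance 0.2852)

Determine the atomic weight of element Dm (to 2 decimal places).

55.95 u

Weight each isotope mass by its fractional abundance: 0.1404 × 51.959 + 0.0925 × 52.973 + 0.2259 × 56.009 + 0.2560 × 56.969 + 0.2852 × 57.924
= 7.2950 + 4.9000 + 12.6524 + 14.5841 + 16.5199 = 55.9514 u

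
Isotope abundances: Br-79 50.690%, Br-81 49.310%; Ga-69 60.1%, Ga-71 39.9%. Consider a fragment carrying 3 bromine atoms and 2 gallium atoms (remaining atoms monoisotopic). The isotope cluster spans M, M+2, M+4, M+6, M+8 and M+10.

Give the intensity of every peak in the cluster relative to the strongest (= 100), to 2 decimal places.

Bromine pattern (n=3): 0.13024674 : 0.3801026 : 0.36975457 : 0.11989609
Gallium pattern (n=2): 0.361201 : 0.479598 : 0.159201
Convolve the two distributions (both contribute in 2-u steps):
  M: 0.13024674×0.361201 = 0.047045
  M+2: 0.13024674×0.479598 + 0.3801026×0.361201 = 0.199760
  M+4: 0.13024674×0.159201 + 0.3801026×0.479598 + 0.36975457×0.361201 = 0.336588
  M+6: 0.3801026×0.159201 + 0.36975457×0.479598 + 0.11989609×0.361201 = 0.281153
  M+8: 0.36975457×0.159201 + 0.11989609×0.479598 = 0.116367
  M+10: 0.11989609×0.159201 = 0.019088
Scale to base peak (0.336588) = 100: 13.98 : 59.35 : 100.00 : 83.53 : 34.57 : 5.67

13.98 : 59.35 : 100.00 : 83.53 : 34.57 : 5.67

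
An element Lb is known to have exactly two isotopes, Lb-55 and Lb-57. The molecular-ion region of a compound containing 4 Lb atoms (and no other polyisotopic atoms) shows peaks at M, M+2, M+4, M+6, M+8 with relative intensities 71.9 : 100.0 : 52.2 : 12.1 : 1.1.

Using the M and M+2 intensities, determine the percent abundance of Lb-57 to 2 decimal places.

Write p for the Lb-55 fraction. I(M+2)/I(M) = [C(4,1)·p^3·(1−p)] / p^4 = 4·(1−p)/p = 100.0/71.9 = 1.3908
(1−p)/p = 1.3908/4 = 0.3477  ⇒  p = 1/(1 + 0.3477) = 0.7420
Lb-55: 74.20%, Lb-57: 25.80%.

25.80%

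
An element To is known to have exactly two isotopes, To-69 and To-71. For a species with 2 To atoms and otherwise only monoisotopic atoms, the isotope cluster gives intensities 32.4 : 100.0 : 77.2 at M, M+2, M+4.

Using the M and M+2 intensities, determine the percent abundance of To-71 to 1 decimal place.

60.7%

Let p = fractional abundance of To-69. I(M+2)/I(M) = [C(2,1)·p^1·(1−p)] / p^2 = 2·(1−p)/p = 100.0/32.4 = 3.0864
(1−p)/p = 3.0864/2 = 1.5432  ⇒  p = 1/(1 + 1.5432) = 0.3932
To-69: 39.3%, To-71: 60.7%.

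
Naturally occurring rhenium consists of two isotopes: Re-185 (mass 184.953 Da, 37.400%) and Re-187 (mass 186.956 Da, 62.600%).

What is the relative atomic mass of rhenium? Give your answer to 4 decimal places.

Average mass = Σ (abundance × isotope mass) = 0.37400 × 184.953 + 0.62600 × 186.956
= 69.17242 + 117.03446 = 186.20688 Da

186.2069 Da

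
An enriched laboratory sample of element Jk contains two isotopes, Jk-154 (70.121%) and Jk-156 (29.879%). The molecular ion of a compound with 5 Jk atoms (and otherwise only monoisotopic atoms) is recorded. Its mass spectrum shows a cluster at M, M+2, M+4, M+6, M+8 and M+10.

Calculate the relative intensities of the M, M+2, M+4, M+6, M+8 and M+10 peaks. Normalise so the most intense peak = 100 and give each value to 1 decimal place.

Expanding (0.70121 + 0.29879)^5:
P(M) = 0.70121^5 = 0.169528
P(M+2) = 5 × 0.70121^4 × 0.29879^1 = 0.361184
P(M+4) = 10 × 0.70121^3 × 0.29879^2 = 0.307806
P(M+6) = 10 × 0.70121^2 × 0.29879^3 = 0.131158
P(M+8) = 5 × 0.70121^1 × 0.29879^4 = 0.027944
P(M+10) = 0.29879^5 = 0.002381
The M+2 peak is largest (0.361184); scaling to 100 gives 46.9 : 100.0 : 85.2 : 36.3 : 7.7 : 0.7.

46.9 : 100.0 : 85.2 : 36.3 : 7.7 : 0.7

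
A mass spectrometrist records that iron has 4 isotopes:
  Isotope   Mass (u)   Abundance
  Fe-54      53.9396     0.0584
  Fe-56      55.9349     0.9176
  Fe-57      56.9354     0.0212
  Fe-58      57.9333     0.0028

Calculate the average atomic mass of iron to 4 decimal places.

Ar = Σ fᵢ·mᵢ = 0.0584 × 53.9396 + 0.9176 × 55.9349 + 0.0212 × 56.9354 + 0.0028 × 57.9333
= 3.15007 + 51.32586 + 1.20703 + 0.16221 = 55.84517 u

55.8452 u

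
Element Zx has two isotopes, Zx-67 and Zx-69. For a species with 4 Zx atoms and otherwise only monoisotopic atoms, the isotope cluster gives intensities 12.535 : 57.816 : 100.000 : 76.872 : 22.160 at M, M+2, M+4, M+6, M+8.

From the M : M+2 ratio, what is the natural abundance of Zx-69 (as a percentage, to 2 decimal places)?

53.56%

Let p = fractional abundance of Zx-67. I(M+2)/I(M) = [C(4,1)·p^3·(1−p)] / p^4 = 4·(1−p)/p = 57.816/12.535 = 4.6124
(1−p)/p = 4.6124/4 = 1.1531  ⇒  p = 1/(1 + 1.1531) = 0.4644
Zx-67: 46.44%, Zx-69: 53.56%.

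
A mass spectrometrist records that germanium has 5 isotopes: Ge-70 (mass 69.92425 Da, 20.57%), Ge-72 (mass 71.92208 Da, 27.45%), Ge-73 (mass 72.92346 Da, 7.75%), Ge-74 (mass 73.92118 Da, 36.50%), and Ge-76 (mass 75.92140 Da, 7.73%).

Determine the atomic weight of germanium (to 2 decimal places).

72.63 Da

Weight each isotope mass by its fractional abundance: 0.2057 × 69.92425 + 0.2745 × 71.92208 + 0.0775 × 72.92346 + 0.3650 × 73.92118 + 0.0773 × 75.92140
= 14.383418 + 19.742611 + 5.651568 + 26.981231 + 5.868724 = 72.627552 Da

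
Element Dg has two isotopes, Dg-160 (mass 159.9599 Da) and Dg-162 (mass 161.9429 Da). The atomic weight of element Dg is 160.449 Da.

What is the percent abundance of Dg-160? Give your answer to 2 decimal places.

Writing the weighted mean with unknown fraction x of Dg-160:
159.9599·x + 161.9429·(1 − x) = 160.449
(159.9599 − 161.9429)·x = 160.449 − 161.9429
x = -1.4939 / -1.9830 = 0.75335 → 75.34% Dg-160, 24.66% Dg-162.

75.34%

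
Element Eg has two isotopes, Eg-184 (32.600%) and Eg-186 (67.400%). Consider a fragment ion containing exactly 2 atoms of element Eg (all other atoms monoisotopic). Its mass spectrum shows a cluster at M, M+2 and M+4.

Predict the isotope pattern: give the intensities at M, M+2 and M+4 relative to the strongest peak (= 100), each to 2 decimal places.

23.39 : 96.74 : 100.00

Expanding (0.32600 + 0.67400)^2:
P(M) = 0.32600^2 = 0.106276
P(M+2) = 2 × 0.32600^1 × 0.67400^1 = 0.439448
P(M+4) = 0.67400^2 = 0.454276
The M+4 peak is largest (0.454276); scaling to 100 gives 23.39 : 96.74 : 100.00.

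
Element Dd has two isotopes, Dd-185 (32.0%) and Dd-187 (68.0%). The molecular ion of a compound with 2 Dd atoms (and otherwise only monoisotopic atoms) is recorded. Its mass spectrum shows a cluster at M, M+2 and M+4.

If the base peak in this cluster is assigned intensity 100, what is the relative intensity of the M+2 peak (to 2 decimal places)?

Binomial terms of (0.320 + 0.680)^2: M 0.1024, M+2 0.4352, M+4 0.4624 → M+4 is the base peak.
P(M+4) = C(2,2) × 0.320^0 × 0.680^2 = 1 × 1.0000 × 0.4624 = 0.462400 (base)
P(M+2) = C(2,1) × 0.320^1 × 0.680^1 = 2 × 0.3200 × 0.6800 = 0.435200
Relative intensity = 0.435200 / 0.462400 × 100 = 94.12

94.12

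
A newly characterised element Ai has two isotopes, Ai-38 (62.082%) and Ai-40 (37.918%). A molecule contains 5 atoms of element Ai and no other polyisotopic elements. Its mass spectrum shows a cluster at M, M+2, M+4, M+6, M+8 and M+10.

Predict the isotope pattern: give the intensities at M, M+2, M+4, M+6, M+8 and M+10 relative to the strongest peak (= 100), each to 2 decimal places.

26.81 : 81.86 : 100.00 : 61.08 : 18.65 : 2.28

The 5 Ai atoms are independent, so intensities follow the terms of (0.62082 + 0.37918)^5.
P(M) = 0.62082^5 = 0.092221
P(M+2) = 5 × 0.62082^4 × 0.37918^1 = 0.281630
P(M+4) = 10 × 0.62082^3 × 0.37918^2 = 0.344023
P(M+6) = 10 × 0.62082^2 × 0.37918^3 = 0.210120
P(M+8) = 5 × 0.62082^1 × 0.37918^4 = 0.064168
P(M+10) = 0.37918^5 = 0.007838
The M+4 peak is largest (0.344023); scaling to 100 gives 26.81 : 81.86 : 100.00 : 61.08 : 18.65 : 2.28.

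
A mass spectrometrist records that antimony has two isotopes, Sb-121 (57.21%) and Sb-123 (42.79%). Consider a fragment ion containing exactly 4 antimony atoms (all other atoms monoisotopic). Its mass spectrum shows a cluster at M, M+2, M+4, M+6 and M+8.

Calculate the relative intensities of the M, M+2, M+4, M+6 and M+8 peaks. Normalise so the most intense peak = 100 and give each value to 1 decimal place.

Expanding (0.5721 + 0.4279)^4:
P(M) = 0.5721^4 = 0.107124
P(M+2) = 4 × 0.5721^3 × 0.4279^1 = 0.320493
P(M+4) = 6 × 0.5721^2 × 0.4279^2 = 0.359567
P(M+6) = 4 × 0.5721^1 × 0.4279^3 = 0.179291
P(M+8) = 0.4279^4 = 0.033525
The M+4 peak is largest (0.359567); scaling to 100 gives 29.8 : 89.1 : 100.0 : 49.9 : 9.3.

29.8 : 89.1 : 100.0 : 49.9 : 9.3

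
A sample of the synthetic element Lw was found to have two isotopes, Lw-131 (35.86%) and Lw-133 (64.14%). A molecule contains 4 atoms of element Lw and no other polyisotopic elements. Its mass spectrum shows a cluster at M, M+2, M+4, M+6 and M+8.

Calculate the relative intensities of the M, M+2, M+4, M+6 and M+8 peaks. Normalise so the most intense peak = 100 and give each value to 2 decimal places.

4.37 : 31.26 : 83.86 : 100.00 : 44.72

The 4 Lw atoms are independent, so intensities follow the terms of (0.3586 + 0.6414)^4.
P(M) = 0.3586^4 = 0.016536
P(M+2) = 4 × 0.3586^3 × 0.6414^1 = 0.118310
P(M+4) = 6 × 0.3586^2 × 0.6414^2 = 0.317417
P(M+6) = 4 × 0.3586^1 × 0.6414^3 = 0.378492
P(M+8) = 0.6414^4 = 0.169245
The M+6 peak is largest (0.378492); scaling to 100 gives 4.37 : 31.26 : 83.86 : 100.00 : 44.72.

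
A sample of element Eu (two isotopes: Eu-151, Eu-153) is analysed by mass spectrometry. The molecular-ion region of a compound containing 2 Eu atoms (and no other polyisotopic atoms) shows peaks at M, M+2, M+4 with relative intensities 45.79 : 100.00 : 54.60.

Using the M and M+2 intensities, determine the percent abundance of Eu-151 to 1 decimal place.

47.8%

Let p = fractional abundance of Eu-151. I(M+2)/I(M) = [C(2,1)·p^1·(1−p)] / p^2 = 2·(1−p)/p = 100.00/45.79 = 2.1839
(1−p)/p = 2.1839/2 = 1.0919  ⇒  p = 1/(1 + 1.0919) = 0.4780
Eu-151: 47.8%, Eu-153: 52.2%.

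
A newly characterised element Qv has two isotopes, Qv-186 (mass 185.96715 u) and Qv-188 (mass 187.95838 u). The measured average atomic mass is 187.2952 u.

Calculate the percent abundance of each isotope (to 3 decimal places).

Qv-186: 33.305%, Qv-188: 66.695%

Writing the weighted mean with unknown fraction x of Qv-186:
185.96715·x + 187.95838·(1 − x) = 187.2952
(185.96715 − 187.95838)·x = 187.2952 − 187.95838
x = -0.66318 / -1.99123 = 0.33305 → 33.305% Qv-186, 66.695% Qv-188.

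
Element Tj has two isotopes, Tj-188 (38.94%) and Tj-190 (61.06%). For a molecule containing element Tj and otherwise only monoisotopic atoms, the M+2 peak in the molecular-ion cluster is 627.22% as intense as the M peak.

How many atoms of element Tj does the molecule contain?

The M+2/M ratio from n Tj atoms is n · q/p = n · 0.6106/0.3894.
n = 6.2722 × 0.3894/0.6106 = 4.00 ≈ 4

4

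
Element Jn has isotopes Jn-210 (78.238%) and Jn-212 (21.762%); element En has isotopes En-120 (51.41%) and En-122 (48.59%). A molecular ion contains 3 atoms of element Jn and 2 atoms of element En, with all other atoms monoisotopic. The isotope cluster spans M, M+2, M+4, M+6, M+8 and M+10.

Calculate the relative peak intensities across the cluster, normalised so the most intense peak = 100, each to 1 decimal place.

Element Jn pattern (n=3): 0.47890924 : 0.39962766 : 0.11115695 : 0.01030615
Element En pattern (n=2): 0.26429881 : 0.49960238 : 0.23609881
Convolve the two distributions (both contribute in 2-u steps):
  M: 0.47890924×0.26429881 = 0.126575
  M+2: 0.47890924×0.49960238 + 0.39962766×0.26429881 = 0.344885
  M+4: 0.47890924×0.23609881 + 0.39962766×0.49960238 + 0.11115695×0.26429881 = 0.342103
  M+6: 0.39962766×0.23609881 + 0.11115695×0.49960238 + 0.01030615×0.26429881 = 0.152610
  M+8: 0.11115695×0.23609881 + 0.01030615×0.49960238 = 0.031393
  M+10: 0.01030615×0.23609881 = 0.002433
Scale to base peak (0.344885) = 100: 36.7 : 100.0 : 99.2 : 44.2 : 9.1 : 0.7

36.7 : 100.0 : 99.2 : 44.2 : 9.1 : 0.7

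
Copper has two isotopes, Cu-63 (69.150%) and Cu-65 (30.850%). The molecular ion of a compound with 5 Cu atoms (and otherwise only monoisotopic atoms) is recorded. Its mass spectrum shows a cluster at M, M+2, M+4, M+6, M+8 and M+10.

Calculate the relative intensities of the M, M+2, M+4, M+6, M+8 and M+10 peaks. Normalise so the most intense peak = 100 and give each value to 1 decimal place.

Expanding (0.69150 + 0.30850)^5:
P(M) = 0.69150^5 = 0.158111
P(M+2) = 5 × 0.69150^4 × 0.30850^1 = 0.352691
P(M+4) = 10 × 0.69150^3 × 0.30850^2 = 0.314693
P(M+6) = 10 × 0.69150^2 × 0.30850^3 = 0.140394
P(M+8) = 5 × 0.69150^1 × 0.30850^4 = 0.031317
P(M+10) = 0.30850^5 = 0.002794
The M+2 peak is largest (0.352691); scaling to 100 gives 44.8 : 100.0 : 89.2 : 39.8 : 8.9 : 0.8.

44.8 : 100.0 : 89.2 : 39.8 : 8.9 : 0.8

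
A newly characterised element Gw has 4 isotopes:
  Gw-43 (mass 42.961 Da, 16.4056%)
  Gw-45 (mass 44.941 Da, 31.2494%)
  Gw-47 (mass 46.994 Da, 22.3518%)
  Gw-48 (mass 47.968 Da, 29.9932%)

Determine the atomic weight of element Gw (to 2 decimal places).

Average mass = Σ (abundance × isotope mass) = 0.164056 × 42.961 + 0.312494 × 44.941 + 0.223518 × 46.994 + 0.299932 × 47.968
= 7.0480 + 14.0438 + 10.5040 + 14.3871 = 45.9829 Da

45.98 Da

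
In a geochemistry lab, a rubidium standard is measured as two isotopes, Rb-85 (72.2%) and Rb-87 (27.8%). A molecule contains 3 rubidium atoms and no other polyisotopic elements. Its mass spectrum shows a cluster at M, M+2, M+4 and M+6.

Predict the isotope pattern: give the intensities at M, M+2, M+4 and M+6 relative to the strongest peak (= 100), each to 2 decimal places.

Expanding (0.722 + 0.278)^3:
P(M) = 0.722^3 = 0.376367
P(M+2) = 3 × 0.722^2 × 0.278^1 = 0.434751
P(M+4) = 3 × 0.722^1 × 0.278^2 = 0.167397
P(M+6) = 0.278^3 = 0.021485
The M+2 peak is largest (0.434751); scaling to 100 gives 86.57 : 100.00 : 38.50 : 4.94.

86.57 : 100.00 : 38.50 : 4.94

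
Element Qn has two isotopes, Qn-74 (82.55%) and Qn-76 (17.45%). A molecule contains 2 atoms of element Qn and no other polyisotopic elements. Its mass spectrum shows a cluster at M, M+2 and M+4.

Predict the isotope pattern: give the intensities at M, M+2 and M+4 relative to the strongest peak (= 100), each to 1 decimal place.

100.0 : 42.3 : 4.5

Each Qn atom is independently Qn-74 (p = 0.8255) or Qn-76 (q = 0.1745); the cluster is the binomial expansion (p + q)^2.
P(M) = 0.8255^2 = 0.681450
P(M+2) = 2 × 0.8255^1 × 0.1745^1 = 0.288100
P(M+4) = 0.1745^2 = 0.030450
The M peak is largest (0.681450); scaling to 100 gives 100.0 : 42.3 : 4.5.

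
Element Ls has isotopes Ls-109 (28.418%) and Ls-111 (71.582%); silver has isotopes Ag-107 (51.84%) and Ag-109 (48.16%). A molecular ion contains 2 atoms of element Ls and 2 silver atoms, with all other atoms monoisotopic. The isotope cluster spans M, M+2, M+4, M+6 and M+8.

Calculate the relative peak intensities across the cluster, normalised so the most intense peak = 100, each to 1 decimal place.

6.0 : 41.6 : 100.0 : 97.4 : 33.1

Element Ls pattern (n=2): 0.08075827 : 0.40684346 : 0.51239827
Silver pattern (n=2): 0.26873856 : 0.49932288 : 0.23193856
Convolve the two distributions (both contribute in 2-u steps):
  M: 0.08075827×0.26873856 = 0.021703
  M+2: 0.08075827×0.49932288 + 0.40684346×0.26873856 = 0.149659
  M+4: 0.08075827×0.23193856 + 0.40684346×0.49932288 + 0.51239827×0.26873856 = 0.359578
  M+6: 0.40684346×0.23193856 + 0.51239827×0.49932288 = 0.350215
  M+8: 0.51239827×0.23193856 = 0.118845
Scale to base peak (0.359578) = 100: 6.0 : 41.6 : 100.0 : 97.4 : 33.1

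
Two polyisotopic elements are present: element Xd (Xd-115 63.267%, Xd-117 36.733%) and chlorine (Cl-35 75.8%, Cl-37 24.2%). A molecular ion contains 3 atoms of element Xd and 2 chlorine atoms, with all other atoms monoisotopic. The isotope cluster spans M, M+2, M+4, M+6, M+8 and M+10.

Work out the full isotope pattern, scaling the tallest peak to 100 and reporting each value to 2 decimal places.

42.01 : 100.00 : 93.49 : 42.81 : 9.58 : 0.84

Element Xd pattern (n=3): 0.25323966 : 0.441095 : 0.25610101 : 0.04956433
Chlorine pattern (n=2): 0.574564 : 0.366872 : 0.058564
Convolve the two distributions (both contribute in 2-u steps):
  M: 0.25323966×0.574564 = 0.145502
  M+2: 0.25323966×0.366872 + 0.441095×0.574564 = 0.346344
  M+4: 0.25323966×0.058564 + 0.441095×0.366872 + 0.25610101×0.574564 = 0.323803
  M+6: 0.441095×0.058564 + 0.25610101×0.366872 + 0.04956433×0.574564 = 0.148266
  M+8: 0.25610101×0.058564 + 0.04956433×0.366872 = 0.033182
  M+10: 0.04956433×0.058564 = 0.002903
Scale to base peak (0.346344) = 100: 42.01 : 100.00 : 93.49 : 42.81 : 9.58 : 0.84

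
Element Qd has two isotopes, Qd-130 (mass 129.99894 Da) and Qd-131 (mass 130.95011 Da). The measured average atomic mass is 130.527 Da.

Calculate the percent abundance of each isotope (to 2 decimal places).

Qd-130: 44.48%, Qd-131: 55.52%

Writing the weighted mean with unknown fraction x of Qd-130:
129.99894·x + 130.95011·(1 − x) = 130.527
(129.99894 − 130.95011)·x = 130.527 − 130.95011
x = -0.42311 / -0.95117 = 0.44483 → 44.48% Qd-130, 55.52% Qd-131.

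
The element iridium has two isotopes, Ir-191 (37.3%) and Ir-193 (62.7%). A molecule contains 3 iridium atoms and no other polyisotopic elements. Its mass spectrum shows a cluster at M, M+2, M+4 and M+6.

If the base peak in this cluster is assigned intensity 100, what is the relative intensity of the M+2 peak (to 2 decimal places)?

59.49

(0.373 + 0.627)^3 gives M 0.0519, M+2 0.2617, M+4 0.4399, M+6 0.2465; the largest is M+4.
P(M+4) = C(3,2) × 0.373^1 × 0.627^2 = 3 × 0.3730 × 0.393129 = 0.439911 (base)
P(M+2) = C(3,1) × 0.373^2 × 0.627^1 = 3 × 0.139129 × 0.6270 = 0.261702
Relative intensity = 0.261702 / 0.439911 × 100 = 59.49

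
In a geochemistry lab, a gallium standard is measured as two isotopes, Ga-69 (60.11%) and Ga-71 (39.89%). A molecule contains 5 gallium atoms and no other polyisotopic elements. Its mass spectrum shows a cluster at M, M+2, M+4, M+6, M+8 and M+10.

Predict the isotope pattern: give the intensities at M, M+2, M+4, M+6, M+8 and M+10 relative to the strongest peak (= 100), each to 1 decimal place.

The 5 Ga atoms are independent, so intensities follow the terms of (0.6011 + 0.3989)^5.
P(M) = 0.6011^5 = 0.078475
P(M+2) = 5 × 0.6011^4 × 0.3989^1 = 0.260388
P(M+4) = 10 × 0.6011^3 × 0.3989^2 = 0.345596
P(M+6) = 10 × 0.6011^2 × 0.3989^3 = 0.229343
P(M+8) = 5 × 0.6011^1 × 0.3989^4 = 0.076098
P(M+10) = 0.3989^5 = 0.010100
The M+4 peak is largest (0.345596); scaling to 100 gives 22.7 : 75.3 : 100.0 : 66.4 : 22.0 : 2.9.

22.7 : 75.3 : 100.0 : 66.4 : 22.0 : 2.9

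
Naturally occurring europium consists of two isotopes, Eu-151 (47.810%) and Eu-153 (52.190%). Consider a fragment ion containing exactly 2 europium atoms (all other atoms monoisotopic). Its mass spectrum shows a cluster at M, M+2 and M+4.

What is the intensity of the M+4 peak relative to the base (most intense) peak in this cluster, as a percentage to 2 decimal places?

Binomial terms of (0.47810 + 0.52190)^2: M 0.2286, M+2 0.4990, M+4 0.2724 → M+2 is the base peak.
P(M+2) = C(2,1) × 0.47810^1 × 0.52190^1 = 2 × 0.4781 × 0.5219 = 0.499041 (base)
P(M+4) = C(2,2) × 0.47810^0 × 0.52190^2 = 1 × 1.0000 × 0.27237961 = 0.272380
Relative intensity = 0.272380 / 0.499041 × 100 = 54.58

54.58%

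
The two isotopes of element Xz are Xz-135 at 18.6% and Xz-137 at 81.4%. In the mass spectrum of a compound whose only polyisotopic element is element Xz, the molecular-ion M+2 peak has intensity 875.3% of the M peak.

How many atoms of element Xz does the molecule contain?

The M+2/M ratio from n Xz atoms is n · q/p = n · 0.814/0.186.
n = 8.753 × 0.186/0.814 = 2.00 ≈ 2

2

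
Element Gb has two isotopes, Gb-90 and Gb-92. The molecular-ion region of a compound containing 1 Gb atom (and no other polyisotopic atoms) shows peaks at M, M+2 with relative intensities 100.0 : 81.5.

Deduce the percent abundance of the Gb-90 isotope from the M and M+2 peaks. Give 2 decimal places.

Write p for the Gb-90 fraction. I(M+2)/I(M) = [C(1,1)·p^0·(1−p)] / p^1 = 1·(1−p)/p = 81.5/100.0 = 0.8150
(1−p)/p = 0.8150/1 = 0.8150  ⇒  p = 1/(1 + 0.8150) = 0.5510
Gb-90: 55.10%, Gb-92: 44.90%.

55.10%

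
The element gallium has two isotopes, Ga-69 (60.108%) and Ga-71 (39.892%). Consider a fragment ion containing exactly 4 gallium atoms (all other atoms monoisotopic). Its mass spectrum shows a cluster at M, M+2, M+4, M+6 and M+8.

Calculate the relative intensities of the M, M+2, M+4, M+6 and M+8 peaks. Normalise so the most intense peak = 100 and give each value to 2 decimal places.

37.67 : 100.00 : 99.55 : 44.05 : 7.31

Each Ga atom is independently Ga-69 (p = 0.60108) or Ga-71 (q = 0.39892); the cluster is the binomial expansion (p + q)^4.
P(M) = 0.60108^4 = 0.130536
P(M+2) = 4 × 0.60108^3 × 0.39892^1 = 0.346531
P(M+4) = 6 × 0.60108^2 × 0.39892^2 = 0.344975
P(M+6) = 4 × 0.60108^1 × 0.39892^3 = 0.152633
P(M+8) = 0.39892^4 = 0.025325
The M+2 peak is largest (0.346531); scaling to 100 gives 37.67 : 100.00 : 99.55 : 44.05 : 7.31.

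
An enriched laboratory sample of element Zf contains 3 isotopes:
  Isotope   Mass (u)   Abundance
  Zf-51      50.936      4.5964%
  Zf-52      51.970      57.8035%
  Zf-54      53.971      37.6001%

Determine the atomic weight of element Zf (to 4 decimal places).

52.6749 u

Ar = Σ fᵢ·mᵢ = 0.045964 × 50.936 + 0.578035 × 51.970 + 0.376001 × 53.971
= 2.34122 + 30.04048 + 20.29315 = 52.67485 u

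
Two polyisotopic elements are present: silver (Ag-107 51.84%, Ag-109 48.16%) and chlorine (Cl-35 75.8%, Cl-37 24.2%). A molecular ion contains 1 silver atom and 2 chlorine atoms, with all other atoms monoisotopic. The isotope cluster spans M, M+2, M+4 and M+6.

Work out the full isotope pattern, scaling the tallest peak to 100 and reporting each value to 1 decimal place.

63.8 : 100.0 : 44.3 : 6.0

Silver pattern (n=1): 0.5184 : 0.4816
Chlorine pattern (n=2): 0.574564 : 0.366872 : 0.058564
Convolve the two distributions (both contribute in 2-u steps):
  M: 0.5184×0.574564 = 0.297854
  M+2: 0.5184×0.366872 + 0.4816×0.574564 = 0.466896
  M+4: 0.5184×0.058564 + 0.4816×0.366872 = 0.207045
  M+6: 0.4816×0.058564 = 0.028204
Scale to base peak (0.466896) = 100: 63.8 : 100.0 : 44.3 : 6.0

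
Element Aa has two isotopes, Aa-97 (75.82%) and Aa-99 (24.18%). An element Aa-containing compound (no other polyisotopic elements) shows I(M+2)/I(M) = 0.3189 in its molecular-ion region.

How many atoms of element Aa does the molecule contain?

1

For n independent Aa atoms, I(M+2)/I(M) = n · (abundance Aa-99) / (abundance Aa-97) = n · 0.2418/0.7582.
n = 0.3189 × 0.7582/0.2418 = 1.00 ≈ 1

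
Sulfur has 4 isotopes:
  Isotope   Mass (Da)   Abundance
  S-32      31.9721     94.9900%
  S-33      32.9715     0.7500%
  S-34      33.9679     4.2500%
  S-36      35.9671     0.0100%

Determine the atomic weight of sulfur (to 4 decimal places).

32.0648 Da

Average mass = Σ (abundance × isotope mass) = 0.949900 × 31.9721 + 0.007500 × 32.9715 + 0.042500 × 33.9679 + 0.000100 × 35.9671
= 30.37030 + 0.24729 + 1.44364 + 0.00360 = 32.06483 Da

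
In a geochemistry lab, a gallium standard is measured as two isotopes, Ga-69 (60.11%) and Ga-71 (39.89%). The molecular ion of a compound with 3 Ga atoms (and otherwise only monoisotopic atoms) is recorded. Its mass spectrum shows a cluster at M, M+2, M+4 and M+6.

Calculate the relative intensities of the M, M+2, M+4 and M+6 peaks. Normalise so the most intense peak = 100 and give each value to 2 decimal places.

50.23 : 100.00 : 66.36 : 14.68

Expanding (0.6011 + 0.3989)^3:
P(M) = 0.6011^3 = 0.217190
P(M+2) = 3 × 0.6011^2 × 0.3989^1 = 0.432393
P(M+4) = 3 × 0.6011^1 × 0.3989^2 = 0.286943
P(M+6) = 0.3989^3 = 0.063473
The M+2 peak is largest (0.432393); scaling to 100 gives 50.23 : 100.00 : 66.36 : 14.68.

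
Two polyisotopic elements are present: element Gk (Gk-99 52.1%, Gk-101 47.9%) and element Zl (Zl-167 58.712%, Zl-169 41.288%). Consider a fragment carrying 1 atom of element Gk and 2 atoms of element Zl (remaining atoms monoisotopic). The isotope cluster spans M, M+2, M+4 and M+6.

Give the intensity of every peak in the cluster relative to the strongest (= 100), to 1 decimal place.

Element Gk pattern (n=1): 0.5210 : 0.4790
Element Zl pattern (n=2): 0.34470989 : 0.48482021 : 0.17046989
Convolve the two distributions (both contribute in 2-u steps):
  M: 0.5210×0.34470989 = 0.179594
  M+2: 0.5210×0.48482021 + 0.4790×0.34470989 = 0.417707
  M+4: 0.5210×0.17046989 + 0.4790×0.48482021 = 0.321044
  M+6: 0.4790×0.17046989 = 0.081655
Scale to base peak (0.417707) = 100: 43.0 : 100.0 : 76.9 : 19.5

43.0 : 100.0 : 76.9 : 19.5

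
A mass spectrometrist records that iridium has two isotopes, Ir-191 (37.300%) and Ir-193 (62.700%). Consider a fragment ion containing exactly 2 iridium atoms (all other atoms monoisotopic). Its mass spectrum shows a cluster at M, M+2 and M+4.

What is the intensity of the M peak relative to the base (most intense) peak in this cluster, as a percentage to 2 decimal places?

Binomial terms of (0.37300 + 0.62700)^2: M 0.1391, M+2 0.4677, M+4 0.3931 → M+2 is the base peak.
P(M+2) = C(2,1) × 0.37300^1 × 0.62700^1 = 2 × 0.3730 × 0.6270 = 0.467742 (base)
P(M) = C(2,0) × 0.37300^2 × 0.62700^0 = 1 × 0.139129 × 1.0000 = 0.139129
Relative intensity = 0.139129 / 0.467742 × 100 = 29.74

29.74%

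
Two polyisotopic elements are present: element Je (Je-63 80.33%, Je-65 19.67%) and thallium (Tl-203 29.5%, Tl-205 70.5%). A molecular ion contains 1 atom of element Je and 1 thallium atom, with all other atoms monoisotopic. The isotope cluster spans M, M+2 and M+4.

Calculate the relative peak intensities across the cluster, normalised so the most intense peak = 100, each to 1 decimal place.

38.0 : 100.0 : 22.2

Element Je pattern (n=1): 0.8033 : 0.1967
Thallium pattern (n=1): 0.2950 : 0.7050
Convolve the two distributions (both contribute in 2-u steps):
  M: 0.8033×0.2950 = 0.236974
  M+2: 0.8033×0.7050 + 0.1967×0.2950 = 0.624353
  M+4: 0.1967×0.7050 = 0.138674
Scale to base peak (0.624353) = 100: 38.0 : 100.0 : 22.2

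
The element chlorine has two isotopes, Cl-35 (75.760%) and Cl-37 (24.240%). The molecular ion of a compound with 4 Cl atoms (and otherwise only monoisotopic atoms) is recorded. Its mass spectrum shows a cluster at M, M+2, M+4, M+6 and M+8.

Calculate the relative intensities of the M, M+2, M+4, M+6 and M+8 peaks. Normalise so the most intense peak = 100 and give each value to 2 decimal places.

78.14 : 100.00 : 47.99 : 10.24 : 0.82

Each Cl atom is independently Cl-35 (p = 0.75760) or Cl-37 (q = 0.24240); the cluster is the binomial expansion (p + q)^4.
P(M) = 0.75760^4 = 0.329428
P(M+2) = 4 × 0.75760^3 × 0.24240^1 = 0.421612
P(M+4) = 6 × 0.75760^2 × 0.24240^2 = 0.202347
P(M+6) = 4 × 0.75760^1 × 0.24240^3 = 0.043162
P(M+8) = 0.24240^4 = 0.003452
The M+2 peak is largest (0.421612); scaling to 100 gives 78.14 : 100.00 : 47.99 : 10.24 : 0.82.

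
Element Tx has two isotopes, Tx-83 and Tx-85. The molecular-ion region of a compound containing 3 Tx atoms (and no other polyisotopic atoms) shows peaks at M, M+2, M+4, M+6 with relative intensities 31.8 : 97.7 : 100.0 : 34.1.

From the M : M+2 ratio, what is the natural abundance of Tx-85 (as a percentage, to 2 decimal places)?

Write p for the Tx-83 fraction. I(M+2)/I(M) = [C(3,1)·p^2·(1−p)] / p^3 = 3·(1−p)/p = 97.7/31.8 = 3.0723
(1−p)/p = 3.0723/3 = 1.0241  ⇒  p = 1/(1 + 1.0241) = 0.4940
Tx-83: 49.40%, Tx-85: 50.60%.

50.60%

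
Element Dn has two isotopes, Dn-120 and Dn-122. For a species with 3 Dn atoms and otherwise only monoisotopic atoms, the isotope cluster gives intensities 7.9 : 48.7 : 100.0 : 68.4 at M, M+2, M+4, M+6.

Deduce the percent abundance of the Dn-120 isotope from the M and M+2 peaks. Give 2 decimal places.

32.73%

Let p = fractional abundance of Dn-120. I(M+2)/I(M) = [C(3,1)·p^2·(1−p)] / p^3 = 3·(1−p)/p = 48.7/7.9 = 6.1646
(1−p)/p = 6.1646/3 = 2.0549  ⇒  p = 1/(1 + 2.0549) = 0.3273
Dn-120: 32.73%, Dn-122: 67.27%.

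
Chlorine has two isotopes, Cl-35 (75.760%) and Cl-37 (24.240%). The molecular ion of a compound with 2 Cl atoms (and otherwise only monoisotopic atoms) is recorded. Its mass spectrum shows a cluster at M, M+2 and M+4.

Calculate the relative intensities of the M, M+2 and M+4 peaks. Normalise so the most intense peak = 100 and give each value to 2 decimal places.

100.00 : 63.99 : 10.24

The 2 Cl atoms are independent, so intensities follow the terms of (0.75760 + 0.24240)^2.
P(M) = 0.75760^2 = 0.573958
P(M+2) = 2 × 0.75760^1 × 0.24240^1 = 0.367284
P(M+4) = 0.24240^2 = 0.058758
The M peak is largest (0.573958); scaling to 100 gives 100.00 : 63.99 : 10.24.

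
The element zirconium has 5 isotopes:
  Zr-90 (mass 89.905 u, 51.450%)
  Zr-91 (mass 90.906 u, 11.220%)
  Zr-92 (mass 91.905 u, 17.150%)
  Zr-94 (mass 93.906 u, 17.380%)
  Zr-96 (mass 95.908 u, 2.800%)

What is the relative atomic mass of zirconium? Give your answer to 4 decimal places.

The abundance-weighted mean is 0.51450 × 89.905 + 0.11220 × 90.906 + 0.17150 × 91.905 + 0.17380 × 93.906 + 0.02800 × 95.908
= 46.25612 + 10.19965 + 15.76171 + 16.32086 + 2.68542 = 91.22376 u

91.2238 u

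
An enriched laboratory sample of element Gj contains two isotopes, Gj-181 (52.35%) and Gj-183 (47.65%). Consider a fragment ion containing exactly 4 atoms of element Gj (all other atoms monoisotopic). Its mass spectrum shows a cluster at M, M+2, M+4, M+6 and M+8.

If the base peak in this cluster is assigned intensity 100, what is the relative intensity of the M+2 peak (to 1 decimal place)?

73.2

Binomial terms of (0.5235 + 0.4765)^4: M 0.0751, M+2 0.2734, M+4 0.3733, M+6 0.2266, M+8 0.0516 → M+4 is the base peak.
P(M+4) = C(4,2) × 0.5235^2 × 0.4765^2 = 6 × 0.27405225 × 0.22705225 = 0.373345 (base)
P(M+2) = C(4,1) × 0.5235^3 × 0.4765^1 = 4 × 0.14346635 × 0.4765 = 0.273447
Relative intensity = 0.273447 / 0.373345 × 100 = 73.2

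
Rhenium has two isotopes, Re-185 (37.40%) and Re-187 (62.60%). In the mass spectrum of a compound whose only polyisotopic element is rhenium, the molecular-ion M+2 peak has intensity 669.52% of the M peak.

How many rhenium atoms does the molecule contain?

4

With n Re atoms, P(M+2)/P(M) = C(n,1)·p^(n−1)q / p^n = n·q/p = n · 0.6260/0.3740.
n = 6.6952 × 0.3740/0.6260 = 4.00 ≈ 4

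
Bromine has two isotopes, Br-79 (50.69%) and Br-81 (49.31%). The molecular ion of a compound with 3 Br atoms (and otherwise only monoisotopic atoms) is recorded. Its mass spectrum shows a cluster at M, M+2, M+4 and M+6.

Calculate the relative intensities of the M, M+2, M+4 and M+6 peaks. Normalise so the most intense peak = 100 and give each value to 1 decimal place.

34.3 : 100.0 : 97.3 : 31.5

The 3 Br atoms are independent, so intensities follow the terms of (0.5069 + 0.4931)^3.
P(M) = 0.5069^3 = 0.130247
P(M+2) = 3 × 0.5069^2 × 0.4931^1 = 0.380103
P(M+4) = 3 × 0.5069^1 × 0.4931^2 = 0.369755
P(M+6) = 0.4931^3 = 0.119896
The M+2 peak is largest (0.380103); scaling to 100 gives 34.3 : 100.0 : 97.3 : 31.5.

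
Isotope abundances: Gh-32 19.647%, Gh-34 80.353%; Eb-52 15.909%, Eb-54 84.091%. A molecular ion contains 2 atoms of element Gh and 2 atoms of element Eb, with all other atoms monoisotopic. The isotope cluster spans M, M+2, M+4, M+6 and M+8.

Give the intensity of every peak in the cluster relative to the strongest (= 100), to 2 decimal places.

Element Gh pattern (n=2): 0.03860046 : 0.31573908 : 0.64566046
Element Eb pattern (n=2): 0.02530963 : 0.26756074 : 0.70712963
Convolve the two distributions (both contribute in 2-u steps):
  M: 0.03860046×0.02530963 = 0.000977
  M+2: 0.03860046×0.26756074 + 0.31573908×0.02530963 = 0.018319
  M+4: 0.03860046×0.70712963 + 0.31573908×0.26756074 + 0.64566046×0.02530963 = 0.128116
  M+6: 0.31573908×0.70712963 + 0.64566046×0.26756074 = 0.396022
  M+8: 0.64566046×0.70712963 = 0.456566
Scale to base peak (0.456566) = 100: 0.21 : 4.01 : 28.06 : 86.74 : 100.00

0.21 : 4.01 : 28.06 : 86.74 : 100.00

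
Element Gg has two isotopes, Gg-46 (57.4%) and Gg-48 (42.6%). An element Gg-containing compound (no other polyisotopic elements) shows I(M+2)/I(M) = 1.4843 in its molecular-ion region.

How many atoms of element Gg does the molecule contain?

2

The M+2/M ratio from n Gg atoms is n · q/p = n · 0.426/0.574.
n = 1.4843 × 0.574/0.426 = 2.00 ≈ 2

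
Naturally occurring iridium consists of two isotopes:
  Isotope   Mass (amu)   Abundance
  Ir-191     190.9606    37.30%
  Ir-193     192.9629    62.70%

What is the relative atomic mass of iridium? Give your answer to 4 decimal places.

192.2160 amu

Ar = Σ fᵢ·mᵢ = 0.3730 × 190.9606 + 0.6270 × 192.9629
= 71.22830 + 120.98774 = 192.21604 amu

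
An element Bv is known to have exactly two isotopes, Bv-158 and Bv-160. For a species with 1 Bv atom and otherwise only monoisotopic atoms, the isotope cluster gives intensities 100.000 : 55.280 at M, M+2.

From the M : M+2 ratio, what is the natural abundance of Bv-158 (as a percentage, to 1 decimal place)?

64.4%

Write p for the Bv-158 fraction. I(M+2)/I(M) = [C(1,1)·p^0·(1−p)] / p^1 = 1·(1−p)/p = 55.280/100.000 = 0.5528
(1−p)/p = 0.5528/1 = 0.5528  ⇒  p = 1/(1 + 0.5528) = 0.6440
Bv-158: 64.4%, Bv-160: 35.6%.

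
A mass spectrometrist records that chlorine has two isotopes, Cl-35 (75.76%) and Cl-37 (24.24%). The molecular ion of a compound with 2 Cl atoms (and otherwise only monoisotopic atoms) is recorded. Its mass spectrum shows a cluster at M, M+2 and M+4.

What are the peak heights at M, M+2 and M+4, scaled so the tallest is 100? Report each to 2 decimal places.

100.00 : 63.99 : 10.24

The 2 Cl atoms are independent, so intensities follow the terms of (0.7576 + 0.2424)^2.
P(M) = 0.7576^2 = 0.573958
P(M+2) = 2 × 0.7576^1 × 0.2424^1 = 0.367284
P(M+4) = 0.2424^2 = 0.058758
The M peak is largest (0.573958); scaling to 100 gives 100.00 : 63.99 : 10.24.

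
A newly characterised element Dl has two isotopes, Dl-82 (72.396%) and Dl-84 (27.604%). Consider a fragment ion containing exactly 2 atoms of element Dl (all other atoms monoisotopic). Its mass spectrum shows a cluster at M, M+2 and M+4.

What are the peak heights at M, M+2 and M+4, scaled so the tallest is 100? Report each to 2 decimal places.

Each Dl atom is independently Dl-82 (p = 0.72396) or Dl-84 (q = 0.27604); the cluster is the binomial expansion (p + q)^2.
P(M) = 0.72396^2 = 0.524118
P(M+2) = 2 × 0.72396^1 × 0.27604^1 = 0.399684
P(M+4) = 0.27604^2 = 0.076198
The M peak is largest (0.524118); scaling to 100 gives 100.00 : 76.26 : 14.54.

100.00 : 76.26 : 14.54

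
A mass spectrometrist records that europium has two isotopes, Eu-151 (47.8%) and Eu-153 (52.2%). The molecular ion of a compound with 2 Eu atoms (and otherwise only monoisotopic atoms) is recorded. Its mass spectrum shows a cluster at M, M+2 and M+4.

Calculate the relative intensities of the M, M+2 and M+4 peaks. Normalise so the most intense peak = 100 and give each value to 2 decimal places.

The 2 Eu atoms are independent, so intensities follow the terms of (0.478 + 0.522)^2.
P(M) = 0.478^2 = 0.228484
P(M+2) = 2 × 0.478^1 × 0.522^1 = 0.499032
P(M+4) = 0.522^2 = 0.272484
The M+2 peak is largest (0.499032); scaling to 100 gives 45.79 : 100.00 : 54.60.

45.79 : 100.00 : 54.60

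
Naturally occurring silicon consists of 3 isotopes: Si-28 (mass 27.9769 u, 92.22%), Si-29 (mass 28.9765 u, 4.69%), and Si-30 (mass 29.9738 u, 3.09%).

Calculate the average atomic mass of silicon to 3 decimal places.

28.085 u

Average mass = Σ (abundance × isotope mass) = 0.9222 × 27.9769 + 0.0469 × 28.9765 + 0.0309 × 29.9738
= 25.80030 + 1.35900 + 0.92619 = 28.08549 u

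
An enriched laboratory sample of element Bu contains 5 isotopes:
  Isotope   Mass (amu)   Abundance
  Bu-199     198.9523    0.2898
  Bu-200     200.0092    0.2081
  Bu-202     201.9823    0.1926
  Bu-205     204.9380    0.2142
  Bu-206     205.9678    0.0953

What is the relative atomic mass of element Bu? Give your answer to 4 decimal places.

201.7065 amu

The abundance-weighted mean is 0.2898 × 198.9523 + 0.2081 × 200.0092 + 0.1926 × 201.9823 + 0.2142 × 204.9380 + 0.0953 × 205.9678
= 57.65638 + 41.62191 + 38.90179 + 43.89772 + 19.62873 = 201.70653 amu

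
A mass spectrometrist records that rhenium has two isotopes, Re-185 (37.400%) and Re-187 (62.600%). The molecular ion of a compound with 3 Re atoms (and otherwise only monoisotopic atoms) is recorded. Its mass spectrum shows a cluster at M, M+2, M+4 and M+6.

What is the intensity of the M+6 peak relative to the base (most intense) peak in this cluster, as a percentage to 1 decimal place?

(0.37400 + 0.62600)^3 gives M 0.0523, M+2 0.2627, M+4 0.4397, M+6 0.2453; the largest is M+4.
P(M+4) = C(3,2) × 0.37400^1 × 0.62600^2 = 3 × 0.3740 × 0.391876 = 0.439685 (base)
P(M+6) = C(3,3) × 0.37400^0 × 0.62600^3 = 1 × 1.0000 × 0.24531438 = 0.245314
Relative intensity = 0.245314 / 0.439685 × 100 = 55.8

55.8%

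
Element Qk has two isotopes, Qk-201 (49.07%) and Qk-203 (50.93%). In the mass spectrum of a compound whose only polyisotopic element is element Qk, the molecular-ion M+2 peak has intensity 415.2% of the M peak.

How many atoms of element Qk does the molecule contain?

4

For n independent Qk atoms, I(M+2)/I(M) = n · (abundance Qk-203) / (abundance Qk-201) = n · 0.5093/0.4907.
n = 4.152 × 0.4907/0.5093 = 4.00 ≈ 4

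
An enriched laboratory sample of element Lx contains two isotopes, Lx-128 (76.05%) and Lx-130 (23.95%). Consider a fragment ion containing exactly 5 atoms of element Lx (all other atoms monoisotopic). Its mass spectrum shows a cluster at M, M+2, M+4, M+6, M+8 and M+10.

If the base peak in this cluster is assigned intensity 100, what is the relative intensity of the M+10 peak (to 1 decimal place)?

Binomial terms of (0.7605 + 0.2395)^5: M 0.2544, M+2 0.4006, M+4 0.2523, M+6 0.0795, M+8 0.0125, M+10 0.0008 → M+2 is the base peak.
P(M+2) = C(5,1) × 0.7605^4 × 0.2395^1 = 5 × 0.33450058 × 0.2395 = 0.400564 (base)
P(M+10) = C(5,5) × 0.7605^0 × 0.2395^5 = 1 × 1.0000 × 0.000788 = 0.000788
Relative intensity = 0.000788 / 0.400564 × 100 = 0.2

0.2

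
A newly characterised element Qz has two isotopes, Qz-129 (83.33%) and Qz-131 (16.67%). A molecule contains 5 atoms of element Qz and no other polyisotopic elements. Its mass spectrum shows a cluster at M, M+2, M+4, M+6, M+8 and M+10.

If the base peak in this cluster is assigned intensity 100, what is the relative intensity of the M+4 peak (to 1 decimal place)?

(0.8333 + 0.1667)^5 gives M 0.4018, M+2 0.4019, M+4 0.1608, M+6 0.0322, M+8 0.0032, M+10 0.0001; the largest is M+2.
P(M+2) = C(5,1) × 0.8333^4 × 0.1667^1 = 5 × 0.48217593 × 0.1667 = 0.401894 (base)
P(M+4) = C(5,2) × 0.8333^3 × 0.1667^2 = 10 × 0.57863426 × 0.02778889 = 0.160796
Relative intensity = 0.160796 / 0.401894 × 100 = 40.0

40.0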